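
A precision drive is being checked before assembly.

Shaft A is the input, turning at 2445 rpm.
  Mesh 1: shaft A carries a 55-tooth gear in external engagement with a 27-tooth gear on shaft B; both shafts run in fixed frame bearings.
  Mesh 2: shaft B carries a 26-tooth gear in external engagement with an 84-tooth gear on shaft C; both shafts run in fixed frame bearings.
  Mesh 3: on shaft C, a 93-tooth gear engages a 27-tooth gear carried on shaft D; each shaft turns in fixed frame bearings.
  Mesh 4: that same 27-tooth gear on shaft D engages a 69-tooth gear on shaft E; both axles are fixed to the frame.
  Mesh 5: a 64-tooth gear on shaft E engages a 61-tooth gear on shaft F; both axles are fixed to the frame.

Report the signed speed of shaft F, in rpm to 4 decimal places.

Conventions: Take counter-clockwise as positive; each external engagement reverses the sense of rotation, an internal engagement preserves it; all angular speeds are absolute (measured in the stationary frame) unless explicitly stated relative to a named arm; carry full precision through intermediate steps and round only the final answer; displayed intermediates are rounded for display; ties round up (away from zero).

class = fixed-axis compound train [5 meshes; 5 ratios multiply, 5 sense flips]
mesh 1 [55T→27T]: ω = 2445.0000×55/27 = 4980.5556 rpm, sense flips to −
mesh 2 [26T→84T]: ω = 4980.5556×26/84 = 1541.6005 rpm, sense flips to +
mesh 3 [93T→27T]: ω = 1541.6005×93/27 = 5309.9574 rpm, sense flips to −
mesh 4 [27T→69T]: ω = 5309.9574×27/69 = 2077.8094 rpm, sense flips to +
mesh 5 [64T→61T]: ω = 2077.8094×64/61 = 2179.9968 rpm, sense flips to −
signed output speed = -2179.9968 rpm

-2179.9968 rpm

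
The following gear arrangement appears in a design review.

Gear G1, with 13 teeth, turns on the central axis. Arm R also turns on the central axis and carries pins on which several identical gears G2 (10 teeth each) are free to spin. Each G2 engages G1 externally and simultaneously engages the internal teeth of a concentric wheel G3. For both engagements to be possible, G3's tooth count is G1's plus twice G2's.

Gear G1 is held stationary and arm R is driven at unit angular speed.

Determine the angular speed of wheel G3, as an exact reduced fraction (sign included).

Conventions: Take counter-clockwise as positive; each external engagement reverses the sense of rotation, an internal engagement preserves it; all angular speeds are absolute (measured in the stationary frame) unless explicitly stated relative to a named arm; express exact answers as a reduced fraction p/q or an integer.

46/33

recognized (axles ride arm R): planetary set, 13/10/33 teeth
ring teeth: 13 + 2·10 = 33
13(ω_sun−ω_arm) = −33(ω_ring−ω_arm),  ω_sun = 0, ω_arm = 1
ω_ring = 1 − (13/33)(0−1) = 46/33
exact speed ratio = 46/33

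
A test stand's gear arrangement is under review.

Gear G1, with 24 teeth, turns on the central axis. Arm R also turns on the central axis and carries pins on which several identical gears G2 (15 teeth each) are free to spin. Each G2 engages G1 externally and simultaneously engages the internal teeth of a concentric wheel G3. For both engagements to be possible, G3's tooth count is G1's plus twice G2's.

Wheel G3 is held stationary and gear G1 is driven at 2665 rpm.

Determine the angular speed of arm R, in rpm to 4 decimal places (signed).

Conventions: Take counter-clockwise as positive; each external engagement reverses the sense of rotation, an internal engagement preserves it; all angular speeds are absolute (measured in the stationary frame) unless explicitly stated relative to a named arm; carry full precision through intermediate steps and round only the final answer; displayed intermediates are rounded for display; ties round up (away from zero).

topology: planetary set — G1 24T / G2 15T / G3 54T, arm = carrier (Willis)
normalise by the input: solve with ω_sun = 1, then scale by 2665 rpm
ring teeth: 24 + 2·15 = 54
24(ω_sun−ω_arm) = −54(ω_ring−ω_arm),  ω_ring = 0, ω_sun = 1
24(1−ω_arm) = −54(0−ω_arm)  ⇒  78·ω_arm = 24  ⇒  ω_arm = 4/13
scale: ω_arm = 4/13 × 2665 rpm = +820.0000 rpm

+820.0000 rpm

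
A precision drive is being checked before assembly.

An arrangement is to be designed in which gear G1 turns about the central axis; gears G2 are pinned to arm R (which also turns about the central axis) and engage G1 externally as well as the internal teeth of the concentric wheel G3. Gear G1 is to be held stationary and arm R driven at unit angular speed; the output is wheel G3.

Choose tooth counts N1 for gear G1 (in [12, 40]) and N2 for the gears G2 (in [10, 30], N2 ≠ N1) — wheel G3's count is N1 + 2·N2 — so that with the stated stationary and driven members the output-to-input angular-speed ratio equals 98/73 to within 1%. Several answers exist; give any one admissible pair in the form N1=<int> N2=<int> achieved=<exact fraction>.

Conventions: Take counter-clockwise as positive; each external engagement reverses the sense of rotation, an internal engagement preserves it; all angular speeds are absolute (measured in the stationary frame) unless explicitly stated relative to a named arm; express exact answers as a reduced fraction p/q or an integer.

design class (target 98/73): planetary set
Willis with ω_sun = 0: ω_ring/ω_arm = (N1+N3)/N3; set equal to 98/73  ⇒  N3/N1 = 1/(98/73 − 1) = 73/25
N3 = N1 + 2·N2  ⇒  N2/N1 = (N3/N1 − 1)/2 = (73/25 − 1)/2 = 24/25
smallest multiple with N1 ≥ 12 and N2 ≥ 10: k = 1  ⇒  N1 = 1·25 = 25, N2 = 1·24 = 24 (N1 ≤ 40, N2 ≤ 30, N2 ≠ N1 ✓), N3 = 25 + 2·24 = 73
check: (N1+N3)/N3 with N1 = 25, N3 = 73 gives 98/73; |achieved − target| = 0 ≤ 49/3650 ✓

N1=25 N2=24 achieved=98/73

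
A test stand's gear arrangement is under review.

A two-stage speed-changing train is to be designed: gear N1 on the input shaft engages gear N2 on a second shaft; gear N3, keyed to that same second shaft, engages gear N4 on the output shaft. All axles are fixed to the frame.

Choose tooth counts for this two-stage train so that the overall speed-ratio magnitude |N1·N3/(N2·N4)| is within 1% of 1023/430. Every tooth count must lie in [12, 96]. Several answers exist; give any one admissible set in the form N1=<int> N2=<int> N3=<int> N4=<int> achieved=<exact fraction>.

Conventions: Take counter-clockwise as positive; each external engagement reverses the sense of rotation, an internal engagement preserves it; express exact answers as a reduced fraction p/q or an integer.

N1=22 N2=20 N3=93 N4=43 achieved=1023/430

topology: fixed-axis compound train — 2 stages, target 1023/430
target = 1023/430 in lowest terms: an exact hit needs N1·N3 = k·1023 and N2·N4 = k·430 for one integer k, every count in [12, 96]; additionally prefer no 1:1 stage (N1 ≠ N2, N3 ≠ N4)
k = 1: no 1:1-free in-range split of k·1023 and k·430 into factor pairs; take k = 2
k = 2: N1·N3 = 2046 = 22·93, N2·N4 = 860 = 20·43
achieved = 22·93/(20·43) = 1023/430; |achieved − target| = 0 ≤ 1023/43000 ✓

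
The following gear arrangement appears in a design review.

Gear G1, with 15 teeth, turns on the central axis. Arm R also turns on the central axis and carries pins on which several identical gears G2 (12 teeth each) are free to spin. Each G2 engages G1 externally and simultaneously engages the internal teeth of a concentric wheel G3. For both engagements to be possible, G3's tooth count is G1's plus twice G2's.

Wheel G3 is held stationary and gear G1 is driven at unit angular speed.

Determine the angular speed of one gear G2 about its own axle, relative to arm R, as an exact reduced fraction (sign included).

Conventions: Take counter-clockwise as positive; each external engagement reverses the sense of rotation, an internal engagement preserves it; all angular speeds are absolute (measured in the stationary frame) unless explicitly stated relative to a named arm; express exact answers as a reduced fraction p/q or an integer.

-65/72

recognized (axles ride arm R): planetary set, 15/12/39 teeth
ring teeth: 15 + 2·12 = 39
15(ω_sun−ω_arm) = −39(ω_ring−ω_arm),  ω_ring = 0, ω_sun = 1
15(1−ω_arm) = −39(0−ω_arm)  ⇒  54·ω_arm = 15  ⇒  ω_arm = 5/18
sun–planet mesh: 15·(1−5/18) = −12·(ω_p−ω_arm)  ⇒  ω_p−ω_arm = -65/72
exact speed ratio = -65/72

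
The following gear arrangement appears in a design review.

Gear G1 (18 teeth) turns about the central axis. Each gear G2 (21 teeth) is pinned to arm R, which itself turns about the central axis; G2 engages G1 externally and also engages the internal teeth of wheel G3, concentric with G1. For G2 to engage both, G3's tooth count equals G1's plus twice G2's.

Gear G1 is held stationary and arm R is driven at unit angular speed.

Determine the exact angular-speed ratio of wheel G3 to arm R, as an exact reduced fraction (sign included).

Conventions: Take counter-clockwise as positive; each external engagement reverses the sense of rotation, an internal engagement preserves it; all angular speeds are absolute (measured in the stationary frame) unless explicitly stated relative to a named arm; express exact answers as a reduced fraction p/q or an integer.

13/10

topology: planetary set — G1 18T / G2 21T / G3 60T, arm = carrier (Willis)
ring teeth: 18 + 2·21 = 60
18(ω_sun−ω_arm) = −60(ω_ring−ω_arm),  ω_sun = 0, ω_arm = 1
ω_ring = 1 − (18/60)(0−1) = 13/10
ω_out/ω_in = 13/10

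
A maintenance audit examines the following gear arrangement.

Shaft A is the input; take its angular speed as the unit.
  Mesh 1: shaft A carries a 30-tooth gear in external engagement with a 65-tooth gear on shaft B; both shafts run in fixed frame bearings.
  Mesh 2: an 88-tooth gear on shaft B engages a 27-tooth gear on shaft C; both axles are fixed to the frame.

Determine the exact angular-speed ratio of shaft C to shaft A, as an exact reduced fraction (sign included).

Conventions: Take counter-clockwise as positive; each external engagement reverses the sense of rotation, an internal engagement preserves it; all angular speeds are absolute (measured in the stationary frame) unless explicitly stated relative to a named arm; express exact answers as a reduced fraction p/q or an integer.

class = fixed-axis compound train [2 meshes; 2 ratios multiply, 2 sense flips]
mesh 1 [30T→65T]: running ratio 6/13, sense −
mesh 2 [88T→27T]: running ratio 176/117, sense +
ω_out/ω_in = 176/117

176/117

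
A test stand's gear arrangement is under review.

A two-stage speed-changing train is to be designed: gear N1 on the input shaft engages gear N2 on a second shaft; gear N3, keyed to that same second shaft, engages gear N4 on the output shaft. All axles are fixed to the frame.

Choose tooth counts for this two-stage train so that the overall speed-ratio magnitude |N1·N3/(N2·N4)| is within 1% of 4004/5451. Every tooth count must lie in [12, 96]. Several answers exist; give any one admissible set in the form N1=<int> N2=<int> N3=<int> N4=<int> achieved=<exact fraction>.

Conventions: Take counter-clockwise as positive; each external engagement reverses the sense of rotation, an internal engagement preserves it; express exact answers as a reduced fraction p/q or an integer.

topology: fixed-axis compound train — 2 stages, target 4004/5451
target = 4004/5451 in lowest terms: an exact hit needs N1·N3 = k·4004 and N2·N4 = k·5451 for one integer k, every count in [12, 96]; additionally prefer no 1:1 stage (N1 ≠ N2, N3 ≠ N4)
k = 1: N1·N3 = 4004 = 44·91, N2·N4 = 5451 = 69·79
achieved = 44·91/(69·79) = 4004/5451; |achieved − target| = 0 ≤ 1001/136275 ✓

N1=44 N2=69 N3=91 N4=79 achieved=4004/5451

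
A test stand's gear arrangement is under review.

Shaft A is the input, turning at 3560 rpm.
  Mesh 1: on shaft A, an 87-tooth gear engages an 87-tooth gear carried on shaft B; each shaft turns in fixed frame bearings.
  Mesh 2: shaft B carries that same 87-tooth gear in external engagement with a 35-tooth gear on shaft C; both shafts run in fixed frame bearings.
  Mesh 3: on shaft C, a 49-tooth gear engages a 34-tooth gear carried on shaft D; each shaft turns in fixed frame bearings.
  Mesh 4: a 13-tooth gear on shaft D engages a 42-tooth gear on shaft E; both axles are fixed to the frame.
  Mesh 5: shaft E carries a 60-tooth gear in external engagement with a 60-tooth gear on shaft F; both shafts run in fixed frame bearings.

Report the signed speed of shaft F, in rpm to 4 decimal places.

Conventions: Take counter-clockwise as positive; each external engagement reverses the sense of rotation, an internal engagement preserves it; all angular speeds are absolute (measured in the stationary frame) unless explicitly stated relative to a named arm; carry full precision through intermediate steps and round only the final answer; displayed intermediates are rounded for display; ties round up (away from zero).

-3947.4118 rpm

class = fixed-axis compound train [5 meshes; 5 ratios multiply, 5 sense flips]
mesh 1 [87T→87T]: ω = 3560.0000×87/87 = 3560.0000 rpm, sense flips to −
mesh 2 [87T→35T]: ω = 3560.0000×87/35 = 8849.1429 rpm, sense flips to +
mesh 3 [49T→34T]: ω = 8849.1429×49/34 = 12753.1765 rpm, sense flips to −
mesh 4 [13T→42T]: ω = 12753.1765×13/42 = 3947.4118 rpm, sense flips to +
mesh 5 [60T→60T]: ω = 3947.4118×60/60 = 3947.4118 rpm, sense flips to −
signed output speed = -3947.4118 rpm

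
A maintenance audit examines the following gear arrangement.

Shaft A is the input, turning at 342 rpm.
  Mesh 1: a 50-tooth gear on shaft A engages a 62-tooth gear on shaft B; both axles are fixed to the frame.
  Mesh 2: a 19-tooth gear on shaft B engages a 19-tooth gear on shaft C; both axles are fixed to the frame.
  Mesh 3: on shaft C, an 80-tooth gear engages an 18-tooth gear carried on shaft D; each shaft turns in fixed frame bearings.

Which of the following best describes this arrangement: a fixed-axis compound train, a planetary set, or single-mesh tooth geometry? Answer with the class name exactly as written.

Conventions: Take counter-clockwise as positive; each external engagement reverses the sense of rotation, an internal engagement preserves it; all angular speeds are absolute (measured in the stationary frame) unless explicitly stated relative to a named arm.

fixed-axis compound train

topology: fixed-axis compound train — 3 meshes, A→D
classification: fixed-axis compound train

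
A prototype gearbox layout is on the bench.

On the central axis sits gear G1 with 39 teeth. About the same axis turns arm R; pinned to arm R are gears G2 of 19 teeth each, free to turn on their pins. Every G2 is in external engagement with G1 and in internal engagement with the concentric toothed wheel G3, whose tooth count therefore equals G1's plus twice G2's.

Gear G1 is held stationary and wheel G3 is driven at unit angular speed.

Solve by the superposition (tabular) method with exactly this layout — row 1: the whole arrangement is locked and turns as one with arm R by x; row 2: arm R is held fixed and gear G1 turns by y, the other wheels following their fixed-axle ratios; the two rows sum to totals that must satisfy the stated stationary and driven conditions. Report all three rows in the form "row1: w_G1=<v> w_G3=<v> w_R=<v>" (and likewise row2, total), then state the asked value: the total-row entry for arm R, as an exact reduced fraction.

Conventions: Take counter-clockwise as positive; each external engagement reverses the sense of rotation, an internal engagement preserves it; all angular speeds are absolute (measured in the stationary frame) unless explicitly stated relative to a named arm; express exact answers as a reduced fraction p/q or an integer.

recognized (axles ride arm R): planetary set, 39/19/77 teeth
row 1: whole set turns with the arm by x
row 2 — arm fixed, fixed-axis ratios: sun y, ring −(39/77)·y, arm 0
boundary: total ω_sun = x + y = 0 and total ω_ring = x − (39/77)·y = 1  ⇒  y = -77/116, x = 77/116
row 2 ring = −(39/77)·(-77/116) = 39/116
totals (row 1 + row 2): sun 77/116 + (-77/116) = 0, ring 77/116 + 39/116 = 1, arm 77/116 + 0 = 77/116
asked cell (total, arm) = 77/116

row1: w_G1=77/116 w_G3=77/116 w_R=77/116
row2: w_G1=-77/116 w_G3=39/116 w_R=0
total: w_G1=0 w_G3=1 w_R=77/116
asked value: 77/116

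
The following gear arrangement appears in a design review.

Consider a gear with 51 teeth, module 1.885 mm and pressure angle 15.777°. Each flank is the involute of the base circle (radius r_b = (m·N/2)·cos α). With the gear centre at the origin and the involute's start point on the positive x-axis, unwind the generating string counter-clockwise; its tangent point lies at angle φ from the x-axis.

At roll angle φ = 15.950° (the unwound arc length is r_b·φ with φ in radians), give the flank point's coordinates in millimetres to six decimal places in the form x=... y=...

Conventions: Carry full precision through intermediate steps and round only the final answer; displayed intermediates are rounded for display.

class = single-mesh tooth geometry [base-circle involute, m = 1.885, 51T]
pitch radius r_p = m·N/2 = 1.885·51/2 = 48.067500
base radius r_b = r_p·cos α = 48.067500·cos 15.777° = 46.256663
roll angle φ = 15.950° = 0.27838002 rad
x = r_b·(cos φ + φ·sin φ) = 48.014428
y = r_b·(sin φ − φ·cos φ) = 0.330064

x=48.014428 y=0.330064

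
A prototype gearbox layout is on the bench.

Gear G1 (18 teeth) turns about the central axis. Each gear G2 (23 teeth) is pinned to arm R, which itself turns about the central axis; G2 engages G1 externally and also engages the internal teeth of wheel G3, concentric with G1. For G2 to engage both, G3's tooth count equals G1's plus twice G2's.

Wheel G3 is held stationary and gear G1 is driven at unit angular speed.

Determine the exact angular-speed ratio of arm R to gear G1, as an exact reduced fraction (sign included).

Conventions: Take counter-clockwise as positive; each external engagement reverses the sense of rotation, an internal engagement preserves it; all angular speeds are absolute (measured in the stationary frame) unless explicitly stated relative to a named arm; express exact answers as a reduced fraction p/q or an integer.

9/41

planetary set (18T centre, 23T on arm, 64T internal) — Willis relation
ring teeth: 18 + 2·23 = 64
18(ω_sun−ω_arm) = −64(ω_ring−ω_arm),  ω_ring = 0, ω_sun = 1
18(1−ω_arm) = −64(0−ω_arm)  ⇒  82·ω_arm = 18  ⇒  ω_arm = 9/41
ω_out/ω_in = 9/41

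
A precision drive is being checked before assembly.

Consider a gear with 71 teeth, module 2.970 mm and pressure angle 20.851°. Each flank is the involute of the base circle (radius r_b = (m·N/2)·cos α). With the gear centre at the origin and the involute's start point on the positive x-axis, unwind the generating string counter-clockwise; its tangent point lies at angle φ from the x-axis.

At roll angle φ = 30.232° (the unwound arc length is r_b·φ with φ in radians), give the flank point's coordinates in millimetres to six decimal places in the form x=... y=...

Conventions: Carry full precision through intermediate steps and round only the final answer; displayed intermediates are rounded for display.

recognized (one wheel, involute flank): single-mesh tooth geometry, m = 2.970, N = 71
pitch radius r_p = m·N/2 = 2.970·71/2 = 105.435000
base radius r_b = r_p·cos α = 105.435000·cos 20.851° = 98.529980
roll angle φ = 30.232° = 0.52764794 rad
x = r_b·(cos φ + φ·sin φ) = 111.305950
y = r_b·(sin φ − φ·cos φ) = 4.691806

x=111.305950 y=4.691806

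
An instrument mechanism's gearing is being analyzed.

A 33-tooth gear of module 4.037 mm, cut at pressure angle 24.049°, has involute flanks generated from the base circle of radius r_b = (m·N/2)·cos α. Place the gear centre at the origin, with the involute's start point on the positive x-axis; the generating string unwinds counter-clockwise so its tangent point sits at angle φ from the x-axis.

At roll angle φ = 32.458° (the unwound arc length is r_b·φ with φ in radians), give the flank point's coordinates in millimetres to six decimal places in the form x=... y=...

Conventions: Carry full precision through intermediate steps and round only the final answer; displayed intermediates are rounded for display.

x=69.819862 y=3.569287

single-mesh involute tooth geometry (33T wheel at module 4.037)
pitch radius r_p = m·N/2 = 4.037·33/2 = 66.610500
base radius r_b = r_p·cos α = 66.610500·cos 24.049° = 60.828527
roll angle φ = 32.458° = 0.56649897 rad
x = r_b·(cos φ + φ·sin φ) = 69.819862
y = r_b·(sin φ − φ·cos φ) = 3.569287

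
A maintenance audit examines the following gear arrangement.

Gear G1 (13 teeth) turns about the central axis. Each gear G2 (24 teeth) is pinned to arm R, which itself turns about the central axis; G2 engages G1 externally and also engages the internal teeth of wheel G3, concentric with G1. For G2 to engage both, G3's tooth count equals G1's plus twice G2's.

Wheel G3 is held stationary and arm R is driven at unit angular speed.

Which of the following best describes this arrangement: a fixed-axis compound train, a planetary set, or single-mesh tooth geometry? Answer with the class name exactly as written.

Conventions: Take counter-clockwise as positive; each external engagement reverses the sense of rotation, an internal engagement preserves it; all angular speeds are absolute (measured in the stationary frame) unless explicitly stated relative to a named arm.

planetary set

recognized (axles ride arm R): planetary set, 13/24/61 teeth
classification: planetary set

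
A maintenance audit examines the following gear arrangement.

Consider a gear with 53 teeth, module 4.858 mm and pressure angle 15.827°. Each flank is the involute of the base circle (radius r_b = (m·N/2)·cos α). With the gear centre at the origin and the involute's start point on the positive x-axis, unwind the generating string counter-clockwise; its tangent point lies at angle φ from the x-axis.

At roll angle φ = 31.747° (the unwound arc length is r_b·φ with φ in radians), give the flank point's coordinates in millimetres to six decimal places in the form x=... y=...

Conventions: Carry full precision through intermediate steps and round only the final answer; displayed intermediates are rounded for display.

class = single-mesh tooth geometry [base-circle involute, m = 4.858, 53T]
pitch radius r_p = m·N/2 = 4.858·53/2 = 128.737000
base radius r_b = r_p·cos α = 128.737000·cos 15.827° = 123.856526
roll angle φ = 31.747° = 0.55408968 rad
x = r_b·(cos φ + φ·sin φ) = 141.434840
y = r_b·(sin φ − φ·cos φ) = 6.809971

x=141.434840 y=6.809971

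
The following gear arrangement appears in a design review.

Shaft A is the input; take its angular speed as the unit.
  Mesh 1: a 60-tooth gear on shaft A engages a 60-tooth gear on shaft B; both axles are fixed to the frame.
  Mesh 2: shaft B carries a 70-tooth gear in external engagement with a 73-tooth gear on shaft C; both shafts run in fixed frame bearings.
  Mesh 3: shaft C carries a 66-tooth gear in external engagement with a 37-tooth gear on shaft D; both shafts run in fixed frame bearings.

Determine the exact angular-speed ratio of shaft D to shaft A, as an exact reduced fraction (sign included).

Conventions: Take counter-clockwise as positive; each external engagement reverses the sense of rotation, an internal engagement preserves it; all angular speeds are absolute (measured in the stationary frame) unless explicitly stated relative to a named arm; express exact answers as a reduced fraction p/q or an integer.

-4620/2701

class = fixed-axis compound train [3 meshes; 3 ratios multiply, 3 sense flips]
mesh 1 [60T→60T]: running ratio 1, sense −
mesh 2 [70T→73T]: running ratio 70/73, sense +
mesh 3 [66T→37T]: running ratio 4620/2701, sense −
ω_out/ω_in = -4620/2701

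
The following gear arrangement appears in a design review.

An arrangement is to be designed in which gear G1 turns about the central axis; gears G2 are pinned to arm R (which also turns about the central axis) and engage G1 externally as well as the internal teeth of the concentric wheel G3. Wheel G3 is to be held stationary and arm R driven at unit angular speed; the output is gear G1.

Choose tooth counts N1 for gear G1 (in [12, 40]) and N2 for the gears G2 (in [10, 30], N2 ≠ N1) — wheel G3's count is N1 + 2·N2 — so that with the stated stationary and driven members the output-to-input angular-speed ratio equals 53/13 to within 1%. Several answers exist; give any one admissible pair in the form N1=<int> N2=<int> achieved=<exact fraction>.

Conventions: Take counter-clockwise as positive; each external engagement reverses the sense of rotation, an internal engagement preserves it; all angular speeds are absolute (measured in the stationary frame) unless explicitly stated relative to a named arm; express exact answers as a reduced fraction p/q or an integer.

class = planetary set [ratio 53/13 wanted; Willis about the carrier]
Willis with ω_ring = 0: ω_sun/ω_arm = (N1+N3)/N1; set equal to 53/13  ⇒  N3/N1 = 53/13 − 1 = 40/13
N3 = N1 + 2·N2  ⇒  N2/N1 = (N3/N1 − 1)/2 = (40/13 − 1)/2 = 27/26
smallest multiple with N1 ≥ 12 and N2 ≥ 10: k = 1  ⇒  N1 = 1·26 = 26, N2 = 1·27 = 27 (N1 ≤ 40, N2 ≤ 30, N2 ≠ N1 ✓), N3 = 26 + 2·27 = 80
check: (N1+N3)/N1 with N1 = 26, N3 = 80 gives 53/13; |achieved − target| = 0 ≤ 53/1300 ✓

N1=26 N2=27 achieved=53/13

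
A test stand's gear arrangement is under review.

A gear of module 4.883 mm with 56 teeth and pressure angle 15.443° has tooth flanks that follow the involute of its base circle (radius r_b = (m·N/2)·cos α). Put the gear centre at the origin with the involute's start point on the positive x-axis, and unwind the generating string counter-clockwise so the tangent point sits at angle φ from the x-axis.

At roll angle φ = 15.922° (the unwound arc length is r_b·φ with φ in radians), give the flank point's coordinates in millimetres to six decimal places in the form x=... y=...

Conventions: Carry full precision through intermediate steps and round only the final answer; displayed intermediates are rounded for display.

x=136.778435 y=0.935451

topology: single-mesh involute geometry — m = 4.883, N = 56
pitch radius r_p = m·N/2 = 4.883·56/2 = 136.724000
base radius r_b = r_p·cos α = 136.724000·cos 15.443° = 131.787694
roll angle φ = 15.922° = 0.27789132 rad
x = r_b·(cos φ + φ·sin φ) = 136.778435
y = r_b·(sin φ − φ·cos φ) = 0.935451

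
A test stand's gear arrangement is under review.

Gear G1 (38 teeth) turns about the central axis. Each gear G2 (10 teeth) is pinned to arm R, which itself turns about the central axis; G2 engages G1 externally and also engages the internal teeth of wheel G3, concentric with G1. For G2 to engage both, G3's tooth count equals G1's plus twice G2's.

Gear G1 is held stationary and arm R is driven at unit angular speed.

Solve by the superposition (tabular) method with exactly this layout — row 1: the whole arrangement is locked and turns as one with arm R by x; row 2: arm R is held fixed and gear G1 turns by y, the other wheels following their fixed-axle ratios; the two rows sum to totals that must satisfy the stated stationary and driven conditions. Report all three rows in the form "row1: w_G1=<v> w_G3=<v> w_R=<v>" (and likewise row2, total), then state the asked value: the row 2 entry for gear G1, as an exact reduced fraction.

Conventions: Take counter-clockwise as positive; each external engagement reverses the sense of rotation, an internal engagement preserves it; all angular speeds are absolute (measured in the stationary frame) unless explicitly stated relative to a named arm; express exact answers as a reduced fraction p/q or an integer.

class = planetary set [G3 = 38+2·10 = 58; Willis about the carrier]
row 1: whole set turns with the arm by x
row 2 (arm held, sun turns y): ω_ring = −(38/58)·y, ω_arm = 0
boundary: total ω_sun = x + y = 0 and total ω_arm = x = 1  ⇒  y = -1, x = 1
row 2 ring = −(38/58)·(-1) = 19/29
totals (row 1 + row 2): sun 1 + (-1) = 0, ring 1 + 19/29 = 48/29, arm 1 + 0 = 1
asked cell (row2, sun) = -1

row1: w_G1=1 w_G3=1 w_R=1
row2: w_G1=-1 w_G3=19/29 w_R=0
total: w_G1=0 w_G3=48/29 w_R=1
asked value: -1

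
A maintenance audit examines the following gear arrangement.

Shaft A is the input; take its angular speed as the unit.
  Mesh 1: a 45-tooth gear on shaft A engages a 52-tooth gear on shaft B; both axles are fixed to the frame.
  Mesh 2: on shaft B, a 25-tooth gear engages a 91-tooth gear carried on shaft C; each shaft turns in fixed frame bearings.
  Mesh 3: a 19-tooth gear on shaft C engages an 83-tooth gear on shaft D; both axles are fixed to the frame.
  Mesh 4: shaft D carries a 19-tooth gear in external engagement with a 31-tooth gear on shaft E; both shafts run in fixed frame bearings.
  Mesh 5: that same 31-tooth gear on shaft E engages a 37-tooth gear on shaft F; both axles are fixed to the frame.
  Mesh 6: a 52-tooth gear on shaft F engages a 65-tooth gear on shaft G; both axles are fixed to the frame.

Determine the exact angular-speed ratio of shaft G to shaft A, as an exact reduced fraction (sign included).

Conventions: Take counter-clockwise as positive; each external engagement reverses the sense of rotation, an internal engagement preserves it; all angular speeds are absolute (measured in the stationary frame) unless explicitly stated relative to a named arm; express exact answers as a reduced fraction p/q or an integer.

class = fixed-axis compound train [6 meshes; 6 ratios multiply, 6 sense flips]
mesh 1 [45T→52T]: running ratio 45/52, sense −
mesh 2 [25T→91T]: running ratio 1125/4732, sense +
mesh 3 [19T→83T]: running ratio 21375/392756, sense −
mesh 4 [19T→31T]: running ratio 406125/12175436, sense +
mesh 5 [31T→37T]: running ratio 406125/14531972, sense −
mesh 6 [52T→65T]: running ratio 81225/3632993, sense +
ω_out/ω_in = 81225/3632993

81225/3632993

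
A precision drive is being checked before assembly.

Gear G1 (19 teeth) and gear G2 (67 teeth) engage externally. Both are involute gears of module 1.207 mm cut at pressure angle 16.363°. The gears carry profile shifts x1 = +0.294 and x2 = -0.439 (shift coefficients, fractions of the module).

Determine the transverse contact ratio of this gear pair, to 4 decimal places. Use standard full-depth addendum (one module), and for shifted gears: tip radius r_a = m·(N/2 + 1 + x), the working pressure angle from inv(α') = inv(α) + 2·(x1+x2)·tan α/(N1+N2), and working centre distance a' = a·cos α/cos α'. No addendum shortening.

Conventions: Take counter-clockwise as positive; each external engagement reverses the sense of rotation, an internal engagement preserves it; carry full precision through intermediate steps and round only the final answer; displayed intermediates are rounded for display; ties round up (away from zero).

single-mesh involute tooth geometry (19T engaging 67T at module 1.207)
base radii: r_b1 = 11.002062, r_b2 = 38.796745
tip radii: r_a1 = 13.028358, r_a2 = 41.111627
inv(α') = inv(16.363°) + 2·(+0.294-0.439)·tan α/(19+67) = 0.00703611  ⇒  α' = 15.67492°
a' = a·cos α / cos α' = 51.9010·cos 16.363°/cos 15.67492° = 51.722357
action lengths: √(r_a1²−r_b1²) = 6.978019, √(r_a2²−r_b2²) = 13.600678
base pitch p_b = π·m·cos α = 3.638316
CR = (6.978019 + 13.600678 − 51.722357·sin 15.67492°)/3.638316 = 1.815235
contact ratio ≈ 1.8152

1.8152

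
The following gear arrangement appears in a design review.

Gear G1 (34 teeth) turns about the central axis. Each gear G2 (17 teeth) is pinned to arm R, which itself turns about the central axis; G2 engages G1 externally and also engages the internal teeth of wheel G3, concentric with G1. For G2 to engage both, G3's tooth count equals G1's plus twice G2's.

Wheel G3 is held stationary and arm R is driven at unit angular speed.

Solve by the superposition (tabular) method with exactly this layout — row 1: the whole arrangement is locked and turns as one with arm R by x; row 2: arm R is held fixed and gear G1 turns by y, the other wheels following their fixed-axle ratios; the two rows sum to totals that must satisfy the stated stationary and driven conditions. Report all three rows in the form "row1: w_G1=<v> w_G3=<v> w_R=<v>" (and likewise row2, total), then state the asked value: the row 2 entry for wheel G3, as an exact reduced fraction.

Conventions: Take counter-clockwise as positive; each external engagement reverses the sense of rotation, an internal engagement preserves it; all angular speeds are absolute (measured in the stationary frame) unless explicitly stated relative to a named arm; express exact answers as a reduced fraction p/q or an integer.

topology: planetary set — G1 34T / G2 17T / G3 68T, arm = carrier (Willis)
row 1 (train locked, turned with arm): all members turn x
superposition row 2 [arm held]: sun y, ring −(34/68)·y, arm 0
boundary: total ω_ring = x − (34/68)·y = 0 and total ω_arm = x = 1  ⇒  y = 2, x = 1
row 2 ring = −(34/68)·2 = -1
totals (row 1 + row 2): sun 1 + 2 = 3, ring 1 + (-1) = 0, arm 1 + 0 = 1
asked cell (row2, ring) = -1

row1: w_G1=1 w_G3=1 w_R=1
row2: w_G1=2 w_G3=-1 w_R=0
total: w_G1=3 w_G3=0 w_R=1
asked value: -1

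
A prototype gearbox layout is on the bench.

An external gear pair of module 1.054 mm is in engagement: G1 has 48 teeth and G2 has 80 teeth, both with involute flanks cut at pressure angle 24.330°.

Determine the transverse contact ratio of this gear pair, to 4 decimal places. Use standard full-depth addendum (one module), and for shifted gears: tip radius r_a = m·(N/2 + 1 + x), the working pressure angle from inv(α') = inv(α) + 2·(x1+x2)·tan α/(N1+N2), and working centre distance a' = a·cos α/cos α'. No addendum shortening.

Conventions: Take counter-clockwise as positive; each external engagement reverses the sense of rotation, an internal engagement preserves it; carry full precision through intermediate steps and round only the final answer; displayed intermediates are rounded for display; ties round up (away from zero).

class = single-mesh tooth geometry [involute pair 48T × 80T, m = 1.054]
base radii: r_b1 = 23.049404, r_b2 = 38.415673
tip radii: r_a1 = 26.350000, r_a2 = 43.214000
no profile shift: α' = α, a' = a
action lengths: √(r_a1²−r_b1²) = 12.769005, √(r_a2²−r_b2²) = 19.791056
base pitch p_b = π·m·cos α = 3.017160
CR = (12.769005 + 19.791056 − 67.456000·sin 24.33000°)/3.017160 = 1.580546
contact ratio ≈ 1.5805

1.5805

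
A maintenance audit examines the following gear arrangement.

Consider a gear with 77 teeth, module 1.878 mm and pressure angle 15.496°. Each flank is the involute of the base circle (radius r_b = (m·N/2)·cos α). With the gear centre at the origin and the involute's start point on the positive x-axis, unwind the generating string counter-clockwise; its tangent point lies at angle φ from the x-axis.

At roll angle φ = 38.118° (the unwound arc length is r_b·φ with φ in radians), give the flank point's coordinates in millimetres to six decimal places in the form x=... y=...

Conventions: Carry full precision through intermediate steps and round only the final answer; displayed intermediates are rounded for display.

recognized (one wheel, involute flank): single-mesh tooth geometry, m = 1.878, N = 77
pitch radius r_p = m·N/2 = 1.878·77/2 = 72.303000
base radius r_b = r_p·cos α = 72.303000·cos 15.496° = 69.674721
roll angle φ = 38.118° = 0.66528460 rad
x = r_b·(cos φ + φ·sin φ) = 83.429212
y = r_b·(sin φ − φ·cos φ) = 6.540805

x=83.429212 y=6.540805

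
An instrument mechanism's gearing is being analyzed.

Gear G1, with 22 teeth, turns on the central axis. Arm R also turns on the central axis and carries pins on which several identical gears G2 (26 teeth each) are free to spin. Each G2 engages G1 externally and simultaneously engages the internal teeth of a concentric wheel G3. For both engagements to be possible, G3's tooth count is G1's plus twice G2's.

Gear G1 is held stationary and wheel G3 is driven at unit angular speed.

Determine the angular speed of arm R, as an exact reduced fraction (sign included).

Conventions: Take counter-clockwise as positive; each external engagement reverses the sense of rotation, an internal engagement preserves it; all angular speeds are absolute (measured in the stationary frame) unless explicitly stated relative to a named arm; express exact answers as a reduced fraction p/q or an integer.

37/48

planetary set (22T centre, 26T on arm, 74T internal) — Willis relation
ring teeth: 22 + 2·26 = 74
22(ω_sun−ω_arm) = −74(ω_ring−ω_arm),  ω_sun = 0, ω_ring = 1
22(0−ω_arm) = −74(1−ω_arm)  ⇒  96·ω_arm = 74  ⇒  ω_arm = 37/48
exact speed ratio = 37/48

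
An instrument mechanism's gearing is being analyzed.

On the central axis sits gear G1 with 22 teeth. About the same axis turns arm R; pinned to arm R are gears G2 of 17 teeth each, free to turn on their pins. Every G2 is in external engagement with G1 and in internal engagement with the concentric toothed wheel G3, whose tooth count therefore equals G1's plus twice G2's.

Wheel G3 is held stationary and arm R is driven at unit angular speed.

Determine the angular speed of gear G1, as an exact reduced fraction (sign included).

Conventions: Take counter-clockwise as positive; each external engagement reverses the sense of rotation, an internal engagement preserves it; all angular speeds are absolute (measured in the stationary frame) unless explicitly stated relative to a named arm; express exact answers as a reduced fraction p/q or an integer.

39/11

recognized (axles ride arm R): planetary set, 22/17/56 teeth
ring teeth: 22 + 2·17 = 56
22(ω_sun−ω_arm) = −56(ω_ring−ω_arm),  ω_ring = 0, ω_arm = 1
ω_sun = 1 − (56/22)(0−1) = 39/11
exact speed ratio = 39/11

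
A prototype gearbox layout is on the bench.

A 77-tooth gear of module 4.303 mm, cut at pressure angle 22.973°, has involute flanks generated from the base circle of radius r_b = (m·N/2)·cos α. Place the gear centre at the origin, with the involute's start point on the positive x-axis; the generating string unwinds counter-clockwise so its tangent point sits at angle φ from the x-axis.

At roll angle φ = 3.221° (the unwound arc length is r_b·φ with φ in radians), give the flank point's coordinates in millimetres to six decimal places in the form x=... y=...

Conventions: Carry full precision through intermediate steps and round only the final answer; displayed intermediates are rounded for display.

topology: single-mesh involute geometry — m = 4.303, N = 77
pitch radius r_p = m·N/2 = 4.303·77/2 = 165.665500
base radius r_b = r_p·cos α = 165.665500·cos 22.973° = 152.526383
roll angle φ = 3.221° = 0.05621706 rad
x = r_b·(cos φ + φ·sin φ) = 152.767212
y = r_b·(sin φ − φ·cos φ) = 0.009030

x=152.767212 y=0.009030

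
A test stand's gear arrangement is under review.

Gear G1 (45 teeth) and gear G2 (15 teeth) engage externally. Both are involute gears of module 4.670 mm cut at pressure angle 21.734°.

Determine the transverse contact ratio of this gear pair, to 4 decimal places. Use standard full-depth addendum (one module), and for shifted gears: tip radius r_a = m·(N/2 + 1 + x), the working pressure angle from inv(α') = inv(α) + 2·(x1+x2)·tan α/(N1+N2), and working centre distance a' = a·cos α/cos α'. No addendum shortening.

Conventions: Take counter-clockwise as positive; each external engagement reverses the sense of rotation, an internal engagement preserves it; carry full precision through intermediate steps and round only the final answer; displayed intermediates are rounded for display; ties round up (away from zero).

recognized (one external pair, fixed centres): single-mesh tooth geometry, m = 4.670, N1 = 45, N2 = 15
base radii: r_b1 = 97.605533, r_b2 = 32.535178
tip radii: r_a1 = 109.745000, r_a2 = 39.695000
no profile shift: α' = α, a' = a
action lengths: √(r_a1²−r_b1²) = 50.170957, √(r_a2²−r_b2²) = 22.741047
base pitch p_b = π·m·cos α = 13.628303
CR = (50.170957 + 22.741047 − 140.100000·sin 21.73400°)/13.628303 = 1.543350
contact ratio ≈ 1.5434

1.5434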